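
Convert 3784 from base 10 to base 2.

Using repeated division by 2:
3784 ÷ 2 = 1892 remainder 0
1892 ÷ 2 = 946 remainder 0
946 ÷ 2 = 473 remainder 0
473 ÷ 2 = 236 remainder 1
236 ÷ 2 = 118 remainder 0
118 ÷ 2 = 59 remainder 0
59 ÷ 2 = 29 remainder 1
29 ÷ 2 = 14 remainder 1
14 ÷ 2 = 7 remainder 0
7 ÷ 2 = 3 remainder 1
3 ÷ 2 = 1 remainder 1
1 ÷ 2 = 0 remainder 1
Reading remainders bottom to top: 111011001000



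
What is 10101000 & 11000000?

AND: 1 only when both bits are 1
  10101000
& 11000000
----------
  10000000
Decimal: 168 & 192 = 128



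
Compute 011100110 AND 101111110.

AND: 1 only when both bits are 1
  011100110
& 101111110
-----------
  001100110
Decimal: 230 & 382 = 102



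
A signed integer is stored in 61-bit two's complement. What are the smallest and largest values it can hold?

For 61-bit two's complement:
Minimum: -2^60 = -1152921504606846976
Maximum: 2^60 - 1 = 1152921504606846975



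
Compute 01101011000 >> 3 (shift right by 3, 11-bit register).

Original: 01101011000 (decimal 856)
Shift right by 3 positions
Drop the 3 low bits; fill with zeros on the left
Result: 00001101011 (decimal 107)
Equivalent: 856 >> 3 = 856 ÷ 2^3 = 107



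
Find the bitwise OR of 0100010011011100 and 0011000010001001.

OR: 1 when either bit is 1
  0100010011011100
| 0011000010001001
------------------
  0111010011011101
Decimal: 17628 | 12425 = 29917



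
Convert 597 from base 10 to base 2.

Using repeated division by 2:
597 ÷ 2 = 298 remainder 1
298 ÷ 2 = 149 remainder 0
149 ÷ 2 = 74 remainder 1
74 ÷ 2 = 37 remainder 0
37 ÷ 2 = 18 remainder 1
18 ÷ 2 = 9 remainder 0
9 ÷ 2 = 4 remainder 1
4 ÷ 2 = 2 remainder 0
2 ÷ 2 = 1 remainder 0
1 ÷ 2 = 0 remainder 1
Reading remainders bottom to top: 1001010101



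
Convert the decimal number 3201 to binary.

Using repeated division by 2:
3201 ÷ 2 = 1600 remainder 1
1600 ÷ 2 = 800 remainder 0
800 ÷ 2 = 400 remainder 0
400 ÷ 2 = 200 remainder 0
200 ÷ 2 = 100 remainder 0
100 ÷ 2 = 50 remainder 0
50 ÷ 2 = 25 remainder 0
25 ÷ 2 = 12 remainder 1
12 ÷ 2 = 6 remainder 0
6 ÷ 2 = 3 remainder 0
3 ÷ 2 = 1 remainder 1
1 ÷ 2 = 0 remainder 1
Reading remainders bottom to top: 110010000001



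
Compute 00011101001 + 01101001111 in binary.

Add column by column from the right: bit + bit + carry-in; write the sum mod 2, carry 1 when the sum is 2 or 3.
carry:  11110011110
        00011101001
+       01101001111
-------------------
       010000111000
(the carry out of the leftmost column, 0, becomes the leading bit)
Decimal check:
  00011101001 = 128 + 64 + 32 + 8 + 1 = 233
  01101001111 = 512 + 256 + 64 + 8 + 4 + 2 + 1 = 847
  233 + 847 = 1080, and 010000111000 = 1024 + 32 + 16 + 8 = 1080 ✓



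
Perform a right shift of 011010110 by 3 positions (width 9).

Original: 011010110 (decimal 214)
Shift right by 3 positions
Drop the 3 low bits; fill with zeros on the left
Result: 000011010 (decimal 26)
Equivalent: 214 >> 3 = 214 ÷ 2^3 = 26



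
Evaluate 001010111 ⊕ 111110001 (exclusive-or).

XOR: 1 when bits differ
  001010111
^ 111110001
-----------
  110100110
Decimal: 87 ^ 497 = 422



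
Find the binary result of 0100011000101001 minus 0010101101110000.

Method 1 - Direct subtraction (column by column from the right: bit − bit − borrow-in; if negative, add 2 and borrow 1 from the next column):
borrow: 0111011111100000
        0100011000101001
-       0010101101110000
------------------------
        0001101010111001

Method 2 - Add two's complement:
Two's complement of 0010101101110000: invert → 1101010010001111, add 1 → 1101010010010000
  0100011000101001
+ 1101010010010000
------------------
 10001101010111001  (end carry out of the top bit = 1)
Discarding the end carry: 0001101010111001
Decimal check:
  0100011000101001 = 16384 + 1024 + 512 + 32 + 8 + 1 = 17961
  0010101101110000 = 8192 + 2048 + 512 + 256 + 64 + 32 + 16 = 11120
  17961 - 11120 = 6841, and 0001101010111001 = 4096 + 2048 + 512 + 128 + 32 + 16 + 8 + 1 = 6841 ✓



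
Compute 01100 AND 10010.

AND: 1 only when both bits are 1
  01100
& 10010
-------
  00000
Decimal: 12 & 18 = 0



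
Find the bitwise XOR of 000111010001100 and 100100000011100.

XOR: 1 when bits differ
  000111010001100
^ 100100000011100
-----------------
  100011010010000
Decimal: 3724 ^ 18460 = 18064



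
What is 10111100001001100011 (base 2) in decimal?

Sum of powers of 2 for each 1-bit:
2^0 + 2^1 + 2^5 + 2^6 + 2^9 + 2^14 + 2^15 + 2^16 + 2^17 + 2^19
= 1 + 2 + 32 + 64 + 512 + 16384 + 32768 + 65536 + 131072 + 524288
= 770659



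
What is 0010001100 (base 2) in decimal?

Sum of powers of 2 for each 1-bit:
2^2 + 2^3 + 2^7
= 4 + 8 + 128
= 140



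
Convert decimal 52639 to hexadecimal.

Using repeated division by 16 (digits 10–15 are A–F):
52639 ÷ 16 = 3289 remainder 15 (F)
3289 ÷ 16 = 205 remainder 9
205 ÷ 16 = 12 remainder 13 (D)
12 ÷ 16 = 0 remainder 12 (C)
Reading remainders bottom to top: CD9F



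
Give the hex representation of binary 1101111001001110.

Group into 4-bit nibbles from right:
  1101 = D
  1110 = E
  0100 = 4
  1110 = E
Result: DE4E



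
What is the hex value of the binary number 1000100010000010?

Group into 4-bit nibbles from right:
  1000 = 8
  1000 = 8
  1000 = 8
  0010 = 2
Result: 8882



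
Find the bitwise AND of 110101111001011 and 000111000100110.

AND: 1 only when both bits are 1
  110101111001011
& 000111000100110
-----------------
  000101000000010
Decimal: 27595 & 3622 = 2562



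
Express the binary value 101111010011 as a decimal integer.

Sum of powers of 2 for each 1-bit:
2^0 + 2^1 + 2^4 + 2^6 + 2^7 + 2^8 + 2^9 + 2^11
= 1 + 2 + 16 + 64 + 128 + 256 + 512 + 2048
= 3027



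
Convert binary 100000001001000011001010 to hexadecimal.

Group into 4-bit nibbles from right:
  1000 = 8
  0000 = 0
  1001 = 9
  0000 = 0
  1100 = C
  1010 = A
Result: 8090CA



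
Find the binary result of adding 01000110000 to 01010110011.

Add column by column from the right: bit + bit + carry-in; write the sum mod 2, carry 1 when the sum is 2 or 3.
carry:  10001100000
        01000110000
+       01010110011
-------------------
       010011100011
(the carry out of the leftmost column, 0, becomes the leading bit)
Decimal check:
  01000110000 = 512 + 32 + 16 = 560
  01010110011 = 512 + 128 + 32 + 16 + 2 + 1 = 691
  560 + 691 = 1251, and 010011100011 = 1024 + 128 + 64 + 32 + 2 + 1 = 1251 ✓



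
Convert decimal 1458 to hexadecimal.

Using repeated division by 16 (digits 10–15 are A–F):
1458 ÷ 16 = 91 remainder 2
91 ÷ 16 = 5 remainder 11 (B)
5 ÷ 16 = 0 remainder 5
Reading remainders bottom to top: 5B2



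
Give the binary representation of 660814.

Using repeated division by 2:
660814 ÷ 2 = 330407 remainder 0
330407 ÷ 2 = 165203 remainder 1
165203 ÷ 2 = 82601 remainder 1
82601 ÷ 2 = 41300 remainder 1
41300 ÷ 2 = 20650 remainder 0
20650 ÷ 2 = 10325 remainder 0
10325 ÷ 2 = 5162 remainder 1
5162 ÷ 2 = 2581 remainder 0
2581 ÷ 2 = 1290 remainder 1
1290 ÷ 2 = 645 remainder 0
645 ÷ 2 = 322 remainder 1
322 ÷ 2 = 161 remainder 0
161 ÷ 2 = 80 remainder 1
80 ÷ 2 = 40 remainder 0
40 ÷ 2 = 20 remainder 0
20 ÷ 2 = 10 remainder 0
10 ÷ 2 = 5 remainder 0
5 ÷ 2 = 2 remainder 1
2 ÷ 2 = 1 remainder 0
1 ÷ 2 = 0 remainder 1
Reading remainders bottom to top: 10100001010101001110



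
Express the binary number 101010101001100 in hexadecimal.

Group into 4-bit nibbles from right:
  0101 = 5
  0101 = 5
  0100 = 4
  1100 = C
Result: 554C



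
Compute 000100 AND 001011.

AND: 1 only when both bits are 1
  000100
& 001011
--------
  000000
Decimal: 4 & 11 = 0



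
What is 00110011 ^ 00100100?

XOR: 1 when bits differ
  00110011
^ 00100100
----------
  00010111
Decimal: 51 ^ 36 = 23



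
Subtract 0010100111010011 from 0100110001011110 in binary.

Method 1 - Direct subtraction (column by column from the right: bit − bit − borrow-in; if negative, add 2 and borrow 1 from the next column):
borrow: 0100011100000110
        0100110001011110
-       0010100111010011
------------------------
        0010001010001011

Method 2 - Add two's complement:
Two's complement of 0010100111010011: invert → 1101011000101100, add 1 → 1101011000101101
  0100110001011110
+ 1101011000101101
------------------
 10010001010001011  (end carry out of the top bit = 1)
Discarding the end carry: 0010001010001011
Decimal check:
  0100110001011110 = 16384 + 2048 + 1024 + 64 + 16 + 8 + 4 + 2 = 19550
  0010100111010011 = 8192 + 2048 + 256 + 128 + 64 + 16 + 2 + 1 = 10707
  19550 - 10707 = 8843, and 0010001010001011 = 8192 + 512 + 128 + 8 + 2 + 1 = 8843 ✓



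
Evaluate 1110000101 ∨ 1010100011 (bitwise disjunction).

OR: 1 when either bit is 1
  1110000101
| 1010100011
------------
  1110100111
Decimal: 901 | 675 = 935



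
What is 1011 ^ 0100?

XOR: 1 when bits differ
  1011
^ 0100
------
  1111
Decimal: 11 ^ 4 = 15



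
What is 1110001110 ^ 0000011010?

XOR: 1 when bits differ
  1110001110
^ 0000011010
------------
  1110010100
Decimal: 910 ^ 26 = 916



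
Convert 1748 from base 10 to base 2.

Using repeated division by 2:
1748 ÷ 2 = 874 remainder 0
874 ÷ 2 = 437 remainder 0
437 ÷ 2 = 218 remainder 1
218 ÷ 2 = 109 remainder 0
109 ÷ 2 = 54 remainder 1
54 ÷ 2 = 27 remainder 0
27 ÷ 2 = 13 remainder 1
13 ÷ 2 = 6 remainder 1
6 ÷ 2 = 3 remainder 0
3 ÷ 2 = 1 remainder 1
1 ÷ 2 = 0 remainder 1
Reading remainders bottom to top: 11011010100



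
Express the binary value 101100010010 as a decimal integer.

Sum of powers of 2 for each 1-bit:
2^1 + 2^4 + 2^8 + 2^9 + 2^11
= 2 + 16 + 256 + 512 + 2048
= 2834



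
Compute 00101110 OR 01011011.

OR: 1 when either bit is 1
  00101110
| 01011011
----------
  01111111
Decimal: 46 | 91 = 127



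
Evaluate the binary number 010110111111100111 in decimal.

Sum of powers of 2 for each 1-bit:
2^0 + 2^1 + 2^2 + 2^5 + 2^6 + 2^7 + 2^8 + 2^9 + 2^10 + 2^11 + 2^13 + 2^14 + 2^16
= 1 + 2 + 4 + 32 + 64 + 128 + 256 + 512 + 1024 + 2048 + 8192 + 16384 + 65536
= 94183



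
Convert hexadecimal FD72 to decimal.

Expand by place value (powers of 16):
Digit values: F = 15, D = 13
FD72 = 15 × 16^3 + 13 × 16^2 + 7 × 16^1 + 2 × 16^0
= 15 × 4096 + 13 × 256 + 7 × 16 + 2 × 1
= 61440 + 3328 + 112 + 2
= 64882



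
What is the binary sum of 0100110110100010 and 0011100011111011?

Add column by column from the right: bit + bit + carry-in; write the sum mod 2, carry 1 when the sum is 2 or 3.
carry:  1111001111000100
        0100110110100010
+       0011100011111011
------------------------
       01000011010011101
(the carry out of the leftmost column, 0, becomes the leading bit)
Decimal check:
  0100110110100010 = 16384 + 2048 + 1024 + 256 + 128 + 32 + 2 = 19874
  0011100011111011 = 8192 + 4096 + 2048 + 128 + 64 + 32 + 16 + 8 + 2 + 1 = 14587
  19874 + 14587 = 34461, and 01000011010011101 = 32768 + 1024 + 512 + 128 + 16 + 8 + 4 + 1 = 34461 ✓



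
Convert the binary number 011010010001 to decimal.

Sum of powers of 2 for each 1-bit:
2^0 + 2^4 + 2^7 + 2^9 + 2^10
= 1 + 16 + 128 + 512 + 1024
= 1681



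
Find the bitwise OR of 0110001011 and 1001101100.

OR: 1 when either bit is 1
  0110001011
| 1001101100
------------
  1111101111
Decimal: 395 | 620 = 1007



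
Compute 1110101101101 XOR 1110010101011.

XOR: 1 when bits differ
  1110101101101
^ 1110010101011
---------------
  0000111000110
Decimal: 7533 ^ 7339 = 454



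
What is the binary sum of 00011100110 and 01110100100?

Add column by column from the right: bit + bit + carry-in; write the sum mod 2, carry 1 when the sum is 2 or 3.
carry:  11111001000
        00011100110
+       01110100100
-------------------
       010010001010
(the carry out of the leftmost column, 0, becomes the leading bit)
Decimal check:
  00011100110 = 128 + 64 + 32 + 4 + 2 = 230
  01110100100 = 512 + 256 + 128 + 32 + 4 = 932
  230 + 932 = 1162, and 010010001010 = 1024 + 128 + 8 + 2 = 1162 ✓



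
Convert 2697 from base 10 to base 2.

Using repeated division by 2:
2697 ÷ 2 = 1348 remainder 1
1348 ÷ 2 = 674 remainder 0
674 ÷ 2 = 337 remainder 0
337 ÷ 2 = 168 remainder 1
168 ÷ 2 = 84 remainder 0
84 ÷ 2 = 42 remainder 0
42 ÷ 2 = 21 remainder 0
21 ÷ 2 = 10 remainder 1
10 ÷ 2 = 5 remainder 0
5 ÷ 2 = 2 remainder 1
2 ÷ 2 = 1 remainder 0
1 ÷ 2 = 0 remainder 1
Reading remainders bottom to top: 101010001001



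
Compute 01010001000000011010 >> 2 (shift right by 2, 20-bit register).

Original: 01010001000000011010 (decimal 331802)
Shift right by 2 positions
Drop the 2 low bits; fill with zeros on the left
Result: 00010100010000000110 (decimal 82950)
Equivalent: 331802 >> 2 = 331802 ÷ 2^2 = 82950



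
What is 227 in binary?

Using repeated division by 2:
227 ÷ 2 = 113 remainder 1
113 ÷ 2 = 56 remainder 1
56 ÷ 2 = 28 remainder 0
28 ÷ 2 = 14 remainder 0
14 ÷ 2 = 7 remainder 0
7 ÷ 2 = 3 remainder 1
3 ÷ 2 = 1 remainder 1
1 ÷ 2 = 0 remainder 1
Reading remainders bottom to top: 11100011



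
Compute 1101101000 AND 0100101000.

AND: 1 only when both bits are 1
  1101101000
& 0100101000
------------
  0100101000
Decimal: 872 & 296 = 296



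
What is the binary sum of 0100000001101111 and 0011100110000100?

Add column by column from the right: bit + bit + carry-in; write the sum mod 2, carry 1 when the sum is 2 or 3.
carry:  0000000000011000
        0100000001101111
+       0011100110000100
------------------------
       00111100111110011
(the carry out of the leftmost column, 0, becomes the leading bit)
Decimal check:
  0100000001101111 = 16384 + 64 + 32 + 8 + 4 + 2 + 1 = 16495
  0011100110000100 = 8192 + 4096 + 2048 + 256 + 128 + 4 = 14724
  16495 + 14724 = 31219, and 00111100111110011 = 16384 + 8192 + 4096 + 2048 + 256 + 128 + 64 + 32 + 16 + 2 + 1 = 31219 ✓



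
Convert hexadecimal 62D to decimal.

Expand by place value (powers of 16):
Digit values: D = 13
62D = 6 × 16^2 + 2 × 16^1 + 13 × 16^0
= 6 × 256 + 2 × 16 + 13 × 1
= 1536 + 32 + 13
= 1581



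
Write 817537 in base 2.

Using repeated division by 2:
817537 ÷ 2 = 408768 remainder 1
408768 ÷ 2 = 204384 remainder 0
204384 ÷ 2 = 102192 remainder 0
102192 ÷ 2 = 51096 remainder 0
51096 ÷ 2 = 25548 remainder 0
25548 ÷ 2 = 12774 remainder 0
12774 ÷ 2 = 6387 remainder 0
6387 ÷ 2 = 3193 remainder 1
3193 ÷ 2 = 1596 remainder 1
1596 ÷ 2 = 798 remainder 0
798 ÷ 2 = 399 remainder 0
399 ÷ 2 = 199 remainder 1
199 ÷ 2 = 99 remainder 1
99 ÷ 2 = 49 remainder 1
49 ÷ 2 = 24 remainder 1
24 ÷ 2 = 12 remainder 0
12 ÷ 2 = 6 remainder 0
6 ÷ 2 = 3 remainder 0
3 ÷ 2 = 1 remainder 1
1 ÷ 2 = 0 remainder 1
Reading remainders bottom to top: 11000111100110000001



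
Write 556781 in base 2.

Using repeated division by 2:
556781 ÷ 2 = 278390 remainder 1
278390 ÷ 2 = 139195 remainder 0
139195 ÷ 2 = 69597 remainder 1
69597 ÷ 2 = 34798 remainder 1
34798 ÷ 2 = 17399 remainder 0
17399 ÷ 2 = 8699 remainder 1
8699 ÷ 2 = 4349 remainder 1
4349 ÷ 2 = 2174 remainder 1
2174 ÷ 2 = 1087 remainder 0
1087 ÷ 2 = 543 remainder 1
543 ÷ 2 = 271 remainder 1
271 ÷ 2 = 135 remainder 1
135 ÷ 2 = 67 remainder 1
67 ÷ 2 = 33 remainder 1
33 ÷ 2 = 16 remainder 1
16 ÷ 2 = 8 remainder 0
8 ÷ 2 = 4 remainder 0
4 ÷ 2 = 2 remainder 0
2 ÷ 2 = 1 remainder 0
1 ÷ 2 = 0 remainder 1
Reading remainders bottom to top: 10000111111011101101



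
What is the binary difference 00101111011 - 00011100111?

Method 1 - Direct subtraction (column by column from the right: bit − bit − borrow-in; if negative, add 2 and borrow 1 from the next column):
borrow: 00100001000
        00101111011
-       00011100111
-------------------
        00010010100

Method 2 - Add two's complement:
Two's complement of 00011100111: invert → 11100011000, add 1 → 11100011001
  00101111011
+ 11100011001
-------------
 100010010100  (end carry out of the top bit = 1)
Discarding the end carry: 00010010100
Decimal check:
  00101111011 = 256 + 64 + 32 + 16 + 8 + 2 + 1 = 379
  00011100111 = 128 + 64 + 32 + 4 + 2 + 1 = 231
  379 - 231 = 148, and 00010010100 = 128 + 16 + 4 = 148 ✓



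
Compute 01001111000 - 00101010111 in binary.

Method 1 - Direct subtraction (column by column from the right: bit − bit − borrow-in; if negative, add 2 and borrow 1 from the next column):
borrow: 01000001110
        01001111000
-       00101010111
-------------------
        00100100001

Method 2 - Add two's complement:
Two's complement of 00101010111: invert → 11010101000, add 1 → 11010101001
  01001111000
+ 11010101001
-------------
 100100100001  (end carry out of the top bit = 1)
Discarding the end carry: 00100100001
Decimal check:
  01001111000 = 512 + 64 + 32 + 16 + 8 = 632
  00101010111 = 256 + 64 + 16 + 4 + 2 + 1 = 343
  632 - 343 = 289, and 00100100001 = 256 + 32 + 1 = 289 ✓



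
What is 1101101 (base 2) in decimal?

Sum of powers of 2 for each 1-bit:
2^0 + 2^2 + 2^3 + 2^5 + 2^6
= 1 + 4 + 8 + 32 + 64
= 109



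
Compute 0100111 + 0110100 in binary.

Add column by column from the right: bit + bit + carry-in; write the sum mod 2, carry 1 when the sum is 2 or 3.
carry:  1001000
        0100111
+       0110100
---------------
       01011011
(the carry out of the leftmost column, 0, becomes the leading bit)
Decimal check:
  0100111 = 32 + 4 + 2 + 1 = 39
  0110100 = 32 + 16 + 4 = 52
  39 + 52 = 91, and 01011011 = 64 + 16 + 8 + 2 + 1 = 91 ✓



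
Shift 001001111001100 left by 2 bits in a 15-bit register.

Original: 001001111001100 (decimal 5068)
Shift left by 2 positions
Append 2 zeros on the right
Result: 100111100110000 (decimal 20272)
Equivalent: 5068 << 2 = 5068 × 2^2 = 20272



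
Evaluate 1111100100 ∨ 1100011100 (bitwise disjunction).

OR: 1 when either bit is 1
  1111100100
| 1100011100
------------
  1111111100
Decimal: 996 | 796 = 1020



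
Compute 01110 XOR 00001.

XOR: 1 when bits differ
  01110
^ 00001
-------
  01111
Decimal: 14 ^ 1 = 15



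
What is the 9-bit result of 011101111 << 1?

Original: 011101111 (decimal 239)
Shift left by 1 position
Append 1 zero on the right
Result: 111011110 (decimal 478)
Equivalent: 239 << 1 = 239 × 2^1 = 478



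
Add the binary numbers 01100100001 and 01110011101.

Add column by column from the right: bit + bit + carry-in; write the sum mod 2, carry 1 when the sum is 2 or 3.
carry:  11000000010
        01100100001
+       01110011101
-------------------
       011010111110
(the carry out of the leftmost column, 0, becomes the leading bit)
Decimal check:
  01100100001 = 512 + 256 + 32 + 1 = 801
  01110011101 = 512 + 256 + 128 + 16 + 8 + 4 + 1 = 925
  801 + 925 = 1726, and 011010111110 = 1024 + 512 + 128 + 32 + 16 + 8 + 4 + 2 = 1726 ✓



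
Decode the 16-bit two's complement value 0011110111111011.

Binary: 0011110111111011
Sign bit: 0 (non-negative)
Read directly as an unsigned value:
0011110111111011 = 8192 + 4096 + 2048 + 1024 + 256 + 128 + 64 + 32 + 16 + 8 + 2 + 1 = 15867
Value: 15867



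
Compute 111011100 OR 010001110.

OR: 1 when either bit is 1
  111011100
| 010001110
-----------
  111011110
Decimal: 476 | 142 = 478



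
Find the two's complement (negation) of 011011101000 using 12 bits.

Original: 011011101000
Step 1 - Invert all bits: 100100010111
Step 2 - Add 1: 100100011000
Verification: 011011101000 + 100100011000 = 1000000000000; discarding the end carry (carry out of the top bit) leaves the 12-bit value 000000000000, as required for x + (-x)



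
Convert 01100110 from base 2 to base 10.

Sum of powers of 2 for each 1-bit:
2^1 + 2^2 + 2^5 + 2^6
= 2 + 4 + 32 + 64
= 102



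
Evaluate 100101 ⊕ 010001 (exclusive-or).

XOR: 1 when bits differ
  100101
^ 010001
--------
  110100
Decimal: 37 ^ 17 = 52



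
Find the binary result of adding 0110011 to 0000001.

Add column by column from the right: bit + bit + carry-in; write the sum mod 2, carry 1 when the sum is 2 or 3.
carry:  0000110
        0110011
+       0000001
---------------
       00110100
(the carry out of the leftmost column, 0, becomes the leading bit)
Decimal check:
  0110011 = 32 + 16 + 2 + 1 = 51
  0000001 = 1
  51 + 1 = 52, and 00110100 = 32 + 16 + 4 = 52 ✓



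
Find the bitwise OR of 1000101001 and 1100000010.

OR: 1 when either bit is 1
  1000101001
| 1100000010
------------
  1100101011
Decimal: 553 | 770 = 811



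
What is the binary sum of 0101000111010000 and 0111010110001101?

Add column by column from the right: bit + bit + carry-in; write the sum mod 2, carry 1 when the sum is 2 or 3.
carry:  1110001100000000
        0101000111010000
+       0111010110001101
------------------------
       01100011101011101
(the carry out of the leftmost column, 0, becomes the leading bit)
Decimal check:
  0101000111010000 = 16384 + 4096 + 256 + 128 + 64 + 16 = 20944
  0111010110001101 = 16384 + 8192 + 4096 + 1024 + 256 + 128 + 8 + 4 + 1 = 30093
  20944 + 30093 = 51037, and 01100011101011101 = 32768 + 16384 + 1024 + 512 + 256 + 64 + 16 + 8 + 4 + 1 = 51037 ✓



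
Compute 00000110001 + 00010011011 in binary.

Add column by column from the right: bit + bit + carry-in; write the sum mod 2, carry 1 when the sum is 2 or 3.
carry:  00001100110
        00000110001
+       00010011011
-------------------
       000011001100
(the carry out of the leftmost column, 0, becomes the leading bit)
Decimal check:
  00000110001 = 32 + 16 + 1 = 49
  00010011011 = 128 + 16 + 8 + 2 + 1 = 155
  49 + 155 = 204, and 000011001100 = 128 + 64 + 8 + 4 = 204 ✓



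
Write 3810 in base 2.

Using repeated division by 2:
3810 ÷ 2 = 1905 remainder 0
1905 ÷ 2 = 952 remainder 1
952 ÷ 2 = 476 remainder 0
476 ÷ 2 = 238 remainder 0
238 ÷ 2 = 119 remainder 0
119 ÷ 2 = 59 remainder 1
59 ÷ 2 = 29 remainder 1
29 ÷ 2 = 14 remainder 1
14 ÷ 2 = 7 remainder 0
7 ÷ 2 = 3 remainder 1
3 ÷ 2 = 1 remainder 1
1 ÷ 2 = 0 remainder 1
Reading remainders bottom to top: 111011100010



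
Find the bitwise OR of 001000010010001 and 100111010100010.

OR: 1 when either bit is 1
  001000010010001
| 100111010100010
-----------------
  101111010110011
Decimal: 4241 | 20130 = 24243



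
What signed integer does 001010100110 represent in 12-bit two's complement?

Binary: 001010100110
Sign bit: 0 (non-negative)
Read directly as an unsigned value:
001010100110 = 512 + 128 + 32 + 4 + 2 = 678
Value: 678



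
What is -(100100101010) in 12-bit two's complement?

Original (sign bit 1, negative): 100100101010
Step 1 - Invert all bits: 011011010101
Step 2 - Add 1: 011011010110
Verification: 100100101010 + 011011010110 = 1000000000000; discarding the end carry (carry out of the top bit) leaves the 12-bit value 000000000000, as required for x + (-x)



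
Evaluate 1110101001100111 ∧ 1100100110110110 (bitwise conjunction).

AND: 1 only when both bits are 1
  1110101001100111
& 1100100110110110
------------------
  1100100000100110
Decimal: 60007 & 51638 = 51238



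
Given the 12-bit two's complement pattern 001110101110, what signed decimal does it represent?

Binary: 001110101110
Sign bit: 0 (non-negative)
Read directly as an unsigned value:
001110101110 = 512 + 256 + 128 + 32 + 8 + 4 + 2 = 942
Value: 942



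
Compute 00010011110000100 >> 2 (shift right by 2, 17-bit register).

Original: 00010011110000100 (decimal 10116)
Shift right by 2 positions
Drop the 2 low bits; fill with zeros on the left
Result: 00000100111100001 (decimal 2529)
Equivalent: 10116 >> 2 = 10116 ÷ 2^2 = 2529



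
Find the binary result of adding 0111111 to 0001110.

Add column by column from the right: bit + bit + carry-in; write the sum mod 2, carry 1 when the sum is 2 or 3.
carry:  1111100
        0111111
+       0001110
---------------
       01001101
(the carry out of the leftmost column, 0, becomes the leading bit)
Decimal check:
  0111111 = 32 + 16 + 8 + 4 + 2 + 1 = 63
  0001110 = 8 + 4 + 2 = 14
  63 + 14 = 77, and 01001101 = 64 + 8 + 4 + 1 = 77 ✓



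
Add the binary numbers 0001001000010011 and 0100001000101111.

Add column by column from the right: bit + bit + carry-in; write the sum mod 2, carry 1 when the sum is 2 or 3.
carry:  0000010001111110
        0001001000010011
+       0100001000101111
------------------------
       00101010001000010
(the carry out of the leftmost column, 0, becomes the leading bit)
Decimal check:
  0001001000010011 = 4096 + 512 + 16 + 2 + 1 = 4627
  0100001000101111 = 16384 + 512 + 32 + 8 + 4 + 2 + 1 = 16943
  4627 + 16943 = 21570, and 00101010001000010 = 16384 + 4096 + 1024 + 64 + 2 = 21570 ✓



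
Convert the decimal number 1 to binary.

Using repeated division by 2:
1 ÷ 2 = 0 remainder 1
Reading remainders bottom to top: 1



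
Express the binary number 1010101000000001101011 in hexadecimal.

Group into 4-bit nibbles from right:
  0010 = 2
  1010 = A
  1000 = 8
  0000 = 0
  0110 = 6
  1011 = B
Result: 2A806B



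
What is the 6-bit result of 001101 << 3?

Original: 001101 (decimal 13)
Shift left by 3 positions
Append 3 zeros on the right and drop the 3 high bits that overflow the 6-bit width
Result: 101000 (decimal 40)
Equivalent: 13 << 3 = 13 × 2^3 = 104, truncated to 6 bits = 40



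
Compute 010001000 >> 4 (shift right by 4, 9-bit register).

Original: 010001000 (decimal 136)
Shift right by 4 positions
Drop the 4 low bits; fill with zeros on the left
Result: 000001000 (decimal 8)
Equivalent: 136 >> 4 = 136 ÷ 2^4 = 8



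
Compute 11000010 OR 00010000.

OR: 1 when either bit is 1
  11000010
| 00010000
----------
  11010010
Decimal: 194 | 16 = 210



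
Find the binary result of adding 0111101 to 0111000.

Add column by column from the right: bit + bit + carry-in; write the sum mod 2, carry 1 when the sum is 2 or 3.
carry:  1110000
        0111101
+       0111000
---------------
       01110101
(the carry out of the leftmost column, 0, becomes the leading bit)
Decimal check:
  0111101 = 32 + 16 + 8 + 4 + 1 = 61
  0111000 = 32 + 16 + 8 = 56
  61 + 56 = 117, and 01110101 = 64 + 32 + 16 + 4 + 1 = 117 ✓



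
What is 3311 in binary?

Using repeated division by 2:
3311 ÷ 2 = 1655 remainder 1
1655 ÷ 2 = 827 remainder 1
827 ÷ 2 = 413 remainder 1
413 ÷ 2 = 206 remainder 1
206 ÷ 2 = 103 remainder 0
103 ÷ 2 = 51 remainder 1
51 ÷ 2 = 25 remainder 1
25 ÷ 2 = 12 remainder 1
12 ÷ 2 = 6 remainder 0
6 ÷ 2 = 3 remainder 0
3 ÷ 2 = 1 remainder 1
1 ÷ 2 = 0 remainder 1
Reading remainders bottom to top: 110011101111



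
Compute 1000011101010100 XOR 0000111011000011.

XOR: 1 when bits differ
  1000011101010100
^ 0000111011000011
------------------
  1000100110010111
Decimal: 34644 ^ 3779 = 35223



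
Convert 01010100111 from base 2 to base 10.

Sum of powers of 2 for each 1-bit:
2^0 + 2^1 + 2^2 + 2^5 + 2^7 + 2^9
= 1 + 2 + 4 + 32 + 128 + 512
= 679



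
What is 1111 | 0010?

OR: 1 when either bit is 1
  1111
| 0010
------
  1111
Decimal: 15 | 2 = 15



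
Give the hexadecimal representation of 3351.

Using repeated division by 16 (digits 10–15 are A–F):
3351 ÷ 16 = 209 remainder 7
209 ÷ 16 = 13 remainder 1
13 ÷ 16 = 0 remainder 13 (D)
Reading remainders bottom to top: D17



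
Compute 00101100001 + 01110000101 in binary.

Add column by column from the right: bit + bit + carry-in; write the sum mod 2, carry 1 when the sum is 2 or 3.
carry:  11000000010
        00101100001
+       01110000101
-------------------
       010011100110
(the carry out of the leftmost column, 0, becomes the leading bit)
Decimal check:
  00101100001 = 256 + 64 + 32 + 1 = 353
  01110000101 = 512 + 256 + 128 + 4 + 1 = 901
  353 + 901 = 1254, and 010011100110 = 1024 + 128 + 64 + 32 + 4 + 2 = 1254 ✓



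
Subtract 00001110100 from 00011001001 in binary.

Method 1 - Direct subtraction (column by column from the right: bit − bit − borrow-in; if negative, add 2 and borrow 1 from the next column):
borrow: 00011101000
        00011001001
-       00001110100
-------------------
        00001010101

Method 2 - Add two's complement:
Two's complement of 00001110100: invert → 11110001011, add 1 → 11110001100
  00011001001
+ 11110001100
-------------
 100001010101  (end carry out of the top bit = 1)
Discarding the end carry: 00001010101
Decimal check:
  00011001001 = 128 + 64 + 8 + 1 = 201
  00001110100 = 64 + 32 + 16 + 4 = 116
  201 - 116 = 85, and 00001010101 = 64 + 16 + 4 + 1 = 85 ✓



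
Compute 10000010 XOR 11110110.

XOR: 1 when bits differ
  10000010
^ 11110110
----------
  01110100
Decimal: 130 ^ 246 = 116



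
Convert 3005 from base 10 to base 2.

Using repeated division by 2:
3005 ÷ 2 = 1502 remainder 1
1502 ÷ 2 = 751 remainder 0
751 ÷ 2 = 375 remainder 1
375 ÷ 2 = 187 remainder 1
187 ÷ 2 = 93 remainder 1
93 ÷ 2 = 46 remainder 1
46 ÷ 2 = 23 remainder 0
23 ÷ 2 = 11 remainder 1
11 ÷ 2 = 5 remainder 1
5 ÷ 2 = 2 remainder 1
2 ÷ 2 = 1 remainder 0
1 ÷ 2 = 0 remainder 1
Reading remainders bottom to top: 101110111101



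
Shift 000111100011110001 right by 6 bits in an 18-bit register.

Original: 000111100011110001 (decimal 30961)
Shift right by 6 positions
Drop the 6 low bits; fill with zeros on the left
Result: 000000000111100011 (decimal 483)
Equivalent: 30961 >> 6 = 30961 ÷ 2^6 = 483



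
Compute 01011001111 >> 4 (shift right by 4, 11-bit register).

Original: 01011001111 (decimal 719)
Shift right by 4 positions
Drop the 4 low bits; fill with zeros on the left
Result: 00000101100 (decimal 44)
Equivalent: 719 >> 4 = 719 ÷ 2^4 = 44



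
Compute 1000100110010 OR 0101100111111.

OR: 1 when either bit is 1
  1000100110010
| 0101100111111
---------------
  1101100111111
Decimal: 4402 | 2879 = 6975



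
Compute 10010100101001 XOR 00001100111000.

XOR: 1 when bits differ
  10010100101001
^ 00001100111000
----------------
  10011000010001
Decimal: 9513 ^ 824 = 9745



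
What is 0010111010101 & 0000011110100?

AND: 1 only when both bits are 1
  0010111010101
& 0000011110100
---------------
  0000011010100
Decimal: 1493 & 244 = 212



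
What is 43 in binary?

Using repeated division by 2:
43 ÷ 2 = 21 remainder 1
21 ÷ 2 = 10 remainder 1
10 ÷ 2 = 5 remainder 0
5 ÷ 2 = 2 remainder 1
2 ÷ 2 = 1 remainder 0
1 ÷ 2 = 0 remainder 1
Reading remainders bottom to top: 101011



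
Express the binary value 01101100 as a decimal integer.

Sum of powers of 2 for each 1-bit:
2^2 + 2^3 + 2^5 + 2^6
= 4 + 8 + 32 + 64
= 108



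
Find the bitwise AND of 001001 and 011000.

AND: 1 only when both bits are 1
  001001
& 011000
--------
  001000
Decimal: 9 & 24 = 8



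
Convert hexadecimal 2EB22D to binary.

Convert each hex digit to 4 bits:
  2 = 0010
  E = 1110
  B = 1011
  2 = 0010
  2 = 0010
  D = 1101
Concatenate: 001011101011001000101101



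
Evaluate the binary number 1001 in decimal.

Sum of powers of 2 for each 1-bit:
2^0 + 2^3
= 1 + 8
= 9



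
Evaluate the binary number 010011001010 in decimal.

Sum of powers of 2 for each 1-bit:
2^1 + 2^3 + 2^6 + 2^7 + 2^10
= 2 + 8 + 64 + 128 + 1024
= 1226



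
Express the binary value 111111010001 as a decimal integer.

Sum of powers of 2 for each 1-bit:
2^0 + 2^4 + 2^6 + 2^7 + 2^8 + 2^9 + 2^10 + 2^11
= 1 + 16 + 64 + 128 + 256 + 512 + 1024 + 2048
= 4049



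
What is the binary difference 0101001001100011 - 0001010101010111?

Method 1 - Direct subtraction (column by column from the right: bit − bit − borrow-in; if negative, add 2 and borrow 1 from the next column):
borrow: 0111101000111000
        0101001001100011
-       0001010101010111
------------------------
        0011110100001100

Method 2 - Add two's complement:
Two's complement of 0001010101010111: invert → 1110101010101000, add 1 → 1110101010101001
  0101001001100011
+ 1110101010101001
------------------
 10011110100001100  (end carry out of the top bit = 1)
Discarding the end carry: 0011110100001100
Decimal check:
  0101001001100011 = 16384 + 4096 + 512 + 64 + 32 + 2 + 1 = 21091
  0001010101010111 = 4096 + 1024 + 256 + 64 + 16 + 4 + 2 + 1 = 5463
  21091 - 5463 = 15628, and 0011110100001100 = 8192 + 4096 + 2048 + 1024 + 256 + 8 + 4 = 15628 ✓



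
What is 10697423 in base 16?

Using repeated division by 16 (digits 10–15 are A–F):
10697423 ÷ 16 = 668588 remainder 15 (F)
668588 ÷ 16 = 41786 remainder 12 (C)
41786 ÷ 16 = 2611 remainder 10 (A)
2611 ÷ 16 = 163 remainder 3
163 ÷ 16 = 10 remainder 3
10 ÷ 16 = 0 remainder 10 (A)
Reading remainders bottom to top: A33ACF



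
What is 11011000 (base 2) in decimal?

Sum of powers of 2 for each 1-bit:
2^3 + 2^4 + 2^6 + 2^7
= 8 + 16 + 64 + 128
= 216



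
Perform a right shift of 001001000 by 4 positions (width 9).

Original: 001001000 (decimal 72)
Shift right by 4 positions
Drop the 4 low bits; fill with zeros on the left
Result: 000000100 (decimal 4)
Equivalent: 72 >> 4 = 72 ÷ 2^4 = 4



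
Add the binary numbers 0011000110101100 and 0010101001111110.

Add column by column from the right: bit + bit + carry-in; write the sum mod 2, carry 1 when the sum is 2 or 3.
carry:  0100011111111000
        0011000110101100
+       0010101001111110
------------------------
       00101110000101010
(the carry out of the leftmost column, 0, becomes the leading bit)
Decimal check:
  0011000110101100 = 8192 + 4096 + 256 + 128 + 32 + 8 + 4 = 12716
  0010101001111110 = 8192 + 2048 + 512 + 64 + 32 + 16 + 8 + 4 + 2 = 10878
  12716 + 10878 = 23594, and 00101110000101010 = 16384 + 4096 + 2048 + 1024 + 32 + 8 + 2 = 23594 ✓



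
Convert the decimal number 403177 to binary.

Using repeated division by 2:
403177 ÷ 2 = 201588 remainder 1
201588 ÷ 2 = 100794 remainder 0
100794 ÷ 2 = 50397 remainder 0
50397 ÷ 2 = 25198 remainder 1
25198 ÷ 2 = 12599 remainder 0
12599 ÷ 2 = 6299 remainder 1
6299 ÷ 2 = 3149 remainder 1
3149 ÷ 2 = 1574 remainder 1
1574 ÷ 2 = 787 remainder 0
787 ÷ 2 = 393 remainder 1
393 ÷ 2 = 196 remainder 1
196 ÷ 2 = 98 remainder 0
98 ÷ 2 = 49 remainder 0
49 ÷ 2 = 24 remainder 1
24 ÷ 2 = 12 remainder 0
12 ÷ 2 = 6 remainder 0
6 ÷ 2 = 3 remainder 0
3 ÷ 2 = 1 remainder 1
1 ÷ 2 = 0 remainder 1
Reading remainders bottom to top: 1100010011011101001



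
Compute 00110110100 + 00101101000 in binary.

Add column by column from the right: bit + bit + carry-in; write the sum mod 2, carry 1 when the sum is 2 or 3.
carry:  01111000000
        00110110100
+       00101101000
-------------------
       001100011100
(the carry out of the leftmost column, 0, becomes the leading bit)
Decimal check:
  00110110100 = 256 + 128 + 32 + 16 + 4 = 436
  00101101000 = 256 + 64 + 32 + 8 = 360
  436 + 360 = 796, and 001100011100 = 512 + 256 + 16 + 8 + 4 = 796 ✓



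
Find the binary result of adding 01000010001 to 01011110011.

Add column by column from the right: bit + bit + carry-in; write the sum mod 2, carry 1 when the sum is 2 or 3.
carry:  10111100110
        01000010001
+       01011110011
-------------------
       010100000100
(the carry out of the leftmost column, 0, becomes the leading bit)
Decimal check:
  01000010001 = 512 + 16 + 1 = 529
  01011110011 = 512 + 128 + 64 + 32 + 16 + 2 + 1 = 755
  529 + 755 = 1284, and 010100000100 = 1024 + 256 + 4 = 1284 ✓



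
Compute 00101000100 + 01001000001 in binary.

Add column by column from the right: bit + bit + carry-in; write the sum mod 2, carry 1 when the sum is 2 or 3.
carry:  00010000000
        00101000100
+       01001000001
-------------------
       001110000101
(the carry out of the leftmost column, 0, becomes the leading bit)
Decimal check:
  00101000100 = 256 + 64 + 4 = 324
  01001000001 = 512 + 64 + 1 = 577
  324 + 577 = 901, and 001110000101 = 512 + 256 + 128 + 4 + 1 = 901 ✓



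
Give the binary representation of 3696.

Using repeated division by 2:
3696 ÷ 2 = 1848 remainder 0
1848 ÷ 2 = 924 remainder 0
924 ÷ 2 = 462 remainder 0
462 ÷ 2 = 231 remainder 0
231 ÷ 2 = 115 remainder 1
115 ÷ 2 = 57 remainder 1
57 ÷ 2 = 28 remainder 1
28 ÷ 2 = 14 remainder 0
14 ÷ 2 = 7 remainder 0
7 ÷ 2 = 3 remainder 1
3 ÷ 2 = 1 remainder 1
1 ÷ 2 = 0 remainder 1
Reading remainders bottom to top: 111001110000



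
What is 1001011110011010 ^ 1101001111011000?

XOR: 1 when bits differ
  1001011110011010
^ 1101001111011000
------------------
  0100010001000010
Decimal: 38810 ^ 54232 = 17474



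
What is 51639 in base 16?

Using repeated division by 16 (digits 10–15 are A–F):
51639 ÷ 16 = 3227 remainder 7
3227 ÷ 16 = 201 remainder 11 (B)
201 ÷ 16 = 12 remainder 9
12 ÷ 16 = 0 remainder 12 (C)
Reading remainders bottom to top: C9B7



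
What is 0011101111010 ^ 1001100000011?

XOR: 1 when bits differ
  0011101111010
^ 1001100000011
---------------
  1010001111001
Decimal: 1914 ^ 4867 = 5241



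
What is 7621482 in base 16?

Using repeated division by 16 (digits 10–15 are A–F):
7621482 ÷ 16 = 476342 remainder 10 (A)
476342 ÷ 16 = 29771 remainder 6
29771 ÷ 16 = 1860 remainder 11 (B)
1860 ÷ 16 = 116 remainder 4
116 ÷ 16 = 7 remainder 4
7 ÷ 16 = 0 remainder 7
Reading remainders bottom to top: 744B6A



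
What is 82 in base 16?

Using repeated division by 16 (digits 10–15 are A–F):
82 ÷ 16 = 5 remainder 2
5 ÷ 16 = 0 remainder 5
Reading remainders bottom to top: 52



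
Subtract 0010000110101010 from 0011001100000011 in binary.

Method 1 - Direct subtraction (column by column from the right: bit − bit − borrow-in; if negative, add 2 and borrow 1 from the next column):
borrow: 0000001111110000
        0011001100000011
-       0010000110101010
------------------------
        0001000101011001

Method 2 - Add two's complement:
Two's complement of 0010000110101010: invert → 1101111001010101, add 1 → 1101111001010110
  0011001100000011
+ 1101111001010110
------------------
 10001000101011001  (end carry out of the top bit = 1)
Discarding the end carry: 0001000101011001
Decimal check:
  0011001100000011 = 8192 + 4096 + 512 + 256 + 2 + 1 = 13059
  0010000110101010 = 8192 + 256 + 128 + 32 + 8 + 2 = 8618
  13059 - 8618 = 4441, and 0001000101011001 = 4096 + 256 + 64 + 16 + 8 + 1 = 4441 ✓



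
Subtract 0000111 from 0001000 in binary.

Method 1 - Direct subtraction (column by column from the right: bit − bit − borrow-in; if negative, add 2 and borrow 1 from the next column):
borrow: 0001110
        0001000
-       0000111
---------------
        0000001

Method 2 - Add two's complement:
Two's complement of 0000111: invert → 1111000, add 1 → 1111001
  0001000
+ 1111001
---------
 10000001  (end carry out of the top bit = 1)
Discarding the end carry: 0000001
Decimal check:
  0001000 = 8
  0000111 = 4 + 2 + 1 = 7
  8 - 7 = 1, and 0000001 = 1 ✓



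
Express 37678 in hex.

Using repeated division by 16 (digits 10–15 are A–F):
37678 ÷ 16 = 2354 remainder 14 (E)
2354 ÷ 16 = 147 remainder 2
147 ÷ 16 = 9 remainder 3
9 ÷ 16 = 0 remainder 9
Reading remainders bottom to top: 932E



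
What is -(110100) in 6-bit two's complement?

Original (sign bit 1, negative): 110100
Step 1 - Invert all bits: 001011
Step 2 - Add 1: 001100
Verification: 110100 + 001100 = 1000000; discarding the end carry (carry out of the top bit) leaves the 6-bit value 000000, as required for x + (-x)



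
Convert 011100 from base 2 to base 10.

Sum of powers of 2 for each 1-bit:
2^2 + 2^3 + 2^4
= 4 + 8 + 16
= 28



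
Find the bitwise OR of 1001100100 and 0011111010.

OR: 1 when either bit is 1
  1001100100
| 0011111010
------------
  1011111110
Decimal: 612 | 250 = 766



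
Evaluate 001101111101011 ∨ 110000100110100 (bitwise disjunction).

OR: 1 when either bit is 1
  001101111101011
| 110000100110100
-----------------
  111101111111111
Decimal: 7147 | 24884 = 31743



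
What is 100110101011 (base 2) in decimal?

Sum of powers of 2 for each 1-bit:
2^0 + 2^1 + 2^3 + 2^5 + 2^7 + 2^8 + 2^11
= 1 + 2 + 8 + 32 + 128 + 256 + 2048
= 2475



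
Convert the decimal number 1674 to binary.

Using repeated division by 2:
1674 ÷ 2 = 837 remainder 0
837 ÷ 2 = 418 remainder 1
418 ÷ 2 = 209 remainder 0
209 ÷ 2 = 104 remainder 1
104 ÷ 2 = 52 remainder 0
52 ÷ 2 = 26 remainder 0
26 ÷ 2 = 13 remainder 0
13 ÷ 2 = 6 remainder 1
6 ÷ 2 = 3 remainder 0
3 ÷ 2 = 1 remainder 1
1 ÷ 2 = 0 remainder 1
Reading remainders bottom to top: 11010001010

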